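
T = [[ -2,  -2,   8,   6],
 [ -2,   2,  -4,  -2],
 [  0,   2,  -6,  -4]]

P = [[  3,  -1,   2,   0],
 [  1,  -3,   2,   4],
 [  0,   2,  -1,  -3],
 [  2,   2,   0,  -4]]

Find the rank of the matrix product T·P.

First compute TP:
[[  4,  36, -16, -56],
 [ -8, -16,   4,  28],
 [ -6, -26,  10,  42]]
Now row reduce the product.
R2 ← R2 + (2)·R1: [0, 56, -28, -84]
R3 ← R3 + (3/2)·R1: [0, 28, -14, -42]
R3 ← R3 − (1/2)·R2: [0, 0, 0, 0]
2 nonzero rows, so rank(TP) = 2.

2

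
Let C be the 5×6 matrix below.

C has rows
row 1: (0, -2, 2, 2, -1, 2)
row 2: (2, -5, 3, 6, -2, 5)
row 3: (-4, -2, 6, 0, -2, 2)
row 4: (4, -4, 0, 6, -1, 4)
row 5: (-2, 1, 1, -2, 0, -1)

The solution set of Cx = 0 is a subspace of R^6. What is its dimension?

Row reduce to echelon form.
Swap R1 ↔ R2
R3 ← R3 + (2)·R1: [0, -12, 12, 12, -6, 12]
R4 ← R4 − (2)·R1: [0, 6, -6, -6, 3, -6]
R5 ← R5 + R1: [0, -4, 4, 4, -2, 4]
R3 ← R3 − (6)·R2: [0, 0, 0, 0, 0, 0]
R4 ← R4 + (3)·R2: [0, 0, 0, 0, 0, 0]
R5 ← R5 − (2)·R2: [0, 0, 0, 0, 0, 0]
2 nonzero rows, so rank(C) = 2.
C has 6 columns; by rank–nullity, nullity = 6 − 2 = 4.

4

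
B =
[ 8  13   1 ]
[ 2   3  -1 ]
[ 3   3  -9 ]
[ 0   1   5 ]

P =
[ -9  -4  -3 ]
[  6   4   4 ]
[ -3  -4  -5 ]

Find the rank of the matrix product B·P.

First compute BP:
[[  3,  16,  23],
 [  3,   8,  11],
 [ 18,  36,  48],
 [ -9, -16, -21]]
Now row reduce the product.
R2 ← R2 − R1: [0, -8, -12]
R3 ← R3 − (6)·R1: [0, -60, -90]
R4 ← R4 + (3)·R1: [0, 32, 48]
R3 ← R3 − (15/2)·R2: [0, 0, 0]
R4 ← R4 + (4)·R2: [0, 0, 0]
2 nonzero rows, so rank(BP) = 2.

2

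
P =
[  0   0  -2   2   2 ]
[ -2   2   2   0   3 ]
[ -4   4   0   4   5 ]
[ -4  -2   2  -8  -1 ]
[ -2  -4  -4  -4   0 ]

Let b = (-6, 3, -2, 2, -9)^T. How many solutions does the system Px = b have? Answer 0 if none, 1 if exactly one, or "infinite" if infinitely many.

Row reduce the augmented matrix [P | b].
Swap R1 ↔ R2
R3 ← R3 − (2)·R1: [0, 0, -4, 4, -1, -8]
R4 ← R4 − (2)·R1: [0, -6, -2, -8, -7, -4]
R5 ← R5 − R1: [0, -6, -6, -4, -3, -12]
Swap R2 ↔ R4
R5 ← R5 − R2: [0, 0, -4, 4, 4, -8]
R4 ← R4 − (1/2)·R3: [0, 0, 0, 0, 5/2, -2]
R5 ← R5 − R3: [0, 0, 0, 0, 5, 0]
R5 ← R5 − (2)·R4: [0, 0, 0, 0, 0, 4]
The echelon form has 5 nonzero rows; the last pivot sits in the augmented column, so rank(P) = 4 but rank([P|b]) = 5.
Since the ranks differ, the system is inconsistent.
It has no solutions.

0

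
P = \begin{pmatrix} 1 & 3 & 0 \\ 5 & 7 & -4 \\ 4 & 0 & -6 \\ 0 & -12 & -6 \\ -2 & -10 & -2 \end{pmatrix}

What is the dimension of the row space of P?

2

Row reduce to echelon form.
R2 ← R2 − (5)·R1: [0, -8, -4]
R3 ← R3 − (4)·R1: [0, -12, -6]
R5 ← R5 + (2)·R1: [0, -4, -2]
R3 ← R3 − (3/2)·R2: [0, 0, 0]
R4 ← R4 − (3/2)·R2: [0, 0, 0]
R5 ← R5 − (1/2)·R2: [0, 0, 0]
Echelon form has 2 nonzero rows, so rank(P) = 2.
The row space has dimension equal to the rank: 2.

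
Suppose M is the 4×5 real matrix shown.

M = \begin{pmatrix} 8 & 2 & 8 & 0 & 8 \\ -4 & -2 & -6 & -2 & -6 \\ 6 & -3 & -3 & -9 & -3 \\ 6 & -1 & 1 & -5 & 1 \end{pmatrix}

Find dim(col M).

Row reduce to echelon form.
R2 ← R2 + (1/2)·R1: [0, -1, -2, -2, -2]
R3 ← R3 − (3/4)·R1: [0, -9/2, -9, -9, -9]
R4 ← R4 − (3/4)·R1: [0, -5/2, -5, -5, -5]
R3 ← R3 − (9/2)·R2: [0, 0, 0, 0, 0]
R4 ← R4 − (5/2)·R2: [0, 0, 0, 0, 0]
Echelon form has 2 nonzero rows, so rank(M) = 2.
The column space has dimension equal to the rank: 2.

2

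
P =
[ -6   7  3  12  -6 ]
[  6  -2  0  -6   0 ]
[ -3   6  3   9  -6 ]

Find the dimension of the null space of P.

3

Row reduce to echelon form.
R2 ← R2 + R1: [0, 5, 3, 6, -6]
R3 ← R3 − (1/2)·R1: [0, 5/2, 3/2, 3, -3]
R3 ← R3 − (1/2)·R2: [0, 0, 0, 0, 0]
2 nonzero rows, so rank(P) = 2.
P has 5 columns; by rank–nullity, nullity = 5 − 2 = 3.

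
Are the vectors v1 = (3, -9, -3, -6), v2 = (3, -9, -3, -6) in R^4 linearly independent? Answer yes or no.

Form the matrix with these vectors as rows and row reduce.
R2 ← R2 − R1: [0, 0, 0, 0]
1 nonzero row, so the 2 vectors span a space of dimension 1.
Since 1 < 2, the vectors are linearly dependent.

no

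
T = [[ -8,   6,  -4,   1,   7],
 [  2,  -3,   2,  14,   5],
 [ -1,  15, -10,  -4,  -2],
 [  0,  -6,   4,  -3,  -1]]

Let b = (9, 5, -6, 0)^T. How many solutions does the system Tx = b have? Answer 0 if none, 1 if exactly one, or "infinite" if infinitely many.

Row reduce the augmented matrix [T | b].
R2 ← R2 + (1/4)·R1: [0, -3/2, 1, 57/4, 27/4, 29/4]
R3 ← R3 − (1/8)·R1: [0, 57/4, -19/2, -33/8, -23/8, -57/8]
R3 ← R3 + (19/2)·R2: [0, 0, 0, 525/4, 245/4, 247/4]
R4 ← R4 − (4)·R2: [0, 0, 0, -60, -28, -29]
R4 ← R4 + (16/35)·R3: [0, 0, 0, 0, 0, -27/35]
The echelon form has 4 nonzero rows; the last pivot sits in the augmented column, so rank(T) = 3 but rank([T|b]) = 4.
Since the ranks differ, the system is inconsistent.
It has no solutions.

0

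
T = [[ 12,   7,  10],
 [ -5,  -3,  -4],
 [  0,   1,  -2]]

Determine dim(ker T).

Row reduce to echelon form.
R2 ← R2 + (5/12)·R1: [0, -1/12, 1/6]
R3 ← R3 + (12)·R2: [0, 0, 0]
2 nonzero rows, so rank(T) = 2.
T has 3 columns; by rank–nullity, nullity = 3 − 2 = 1.

1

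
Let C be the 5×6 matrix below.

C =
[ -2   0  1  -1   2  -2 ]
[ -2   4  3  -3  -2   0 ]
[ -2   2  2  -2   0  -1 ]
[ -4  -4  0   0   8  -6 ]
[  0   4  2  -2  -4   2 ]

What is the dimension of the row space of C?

2

Row reduce to echelon form.
R2 ← R2 − R1: [0, 4, 2, -2, -4, 2]
R3 ← R3 − R1: [0, 2, 1, -1, -2, 1]
R4 ← R4 − (2)·R1: [0, -4, -2, 2, 4, -2]
R3 ← R3 − (1/2)·R2: [0, 0, 0, 0, 0, 0]
R4 ← R4 + R2: [0, 0, 0, 0, 0, 0]
R5 ← R5 − R2: [0, 0, 0, 0, 0, 0]
Echelon form has 2 nonzero rows, so rank(C) = 2.
The row space has dimension equal to the rank: 2.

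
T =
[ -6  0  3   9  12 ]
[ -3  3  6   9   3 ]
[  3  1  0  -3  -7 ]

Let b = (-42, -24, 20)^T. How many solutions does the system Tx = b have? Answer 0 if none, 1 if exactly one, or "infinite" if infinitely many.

Row reduce the augmented matrix [T | b].
R2 ← R2 − (1/2)·R1: [0, 3, 9/2, 9/2, -3, -3]
R3 ← R3 + (1/2)·R1: [0, 1, 3/2, 3/2, -1, -1]
R3 ← R3 − (1/3)·R2: [0, 0, 0, 0, 0, 0]
The echelon form has 2 nonzero rows, and every pivot lies in the first 5 columns, so rank(T) = rank([T|b]) = 2.
The system is consistent.
rank = 2 < 5 unknowns, so there are infinitely many solutions.

infinite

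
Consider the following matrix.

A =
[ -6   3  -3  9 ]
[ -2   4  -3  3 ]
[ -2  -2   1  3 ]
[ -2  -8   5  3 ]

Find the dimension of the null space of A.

2

Row reduce to echelon form.
R2 ← R2 − (1/3)·R1: [0, 3, -2, 0]
R3 ← R3 − (1/3)·R1: [0, -3, 2, 0]
R4 ← R4 − (1/3)·R1: [0, -9, 6, 0]
R3 ← R3 + R2: [0, 0, 0, 0]
R4 ← R4 + (3)·R2: [0, 0, 0, 0]
2 nonzero rows, so rank(A) = 2.
A has 4 columns; by rank–nullity, nullity = 4 − 2 = 2.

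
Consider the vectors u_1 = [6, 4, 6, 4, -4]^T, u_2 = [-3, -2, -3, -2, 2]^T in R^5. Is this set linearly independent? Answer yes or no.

Form the matrix with these vectors as rows and row reduce.
R2 ← R2 + (1/2)·R1: [0, 0, 0, 0, 0]
1 nonzero row, so the 2 vectors span a space of dimension 1.
Since 1 < 2, the vectors are linearly dependent.

no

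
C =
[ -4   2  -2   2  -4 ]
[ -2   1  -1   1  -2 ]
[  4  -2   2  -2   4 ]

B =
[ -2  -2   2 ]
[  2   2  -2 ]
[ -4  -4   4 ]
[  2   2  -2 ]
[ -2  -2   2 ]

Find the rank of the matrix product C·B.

First compute CB:
[[ 32,  32, -32],
 [ 16,  16, -16],
 [-32, -32,  32]]
Now row reduce the product.
R2 ← R2 − (1/2)·R1: [0, 0, 0]
R3 ← R3 + R1: [0, 0, 0]
1 nonzero row, so rank(CB) = 1.

1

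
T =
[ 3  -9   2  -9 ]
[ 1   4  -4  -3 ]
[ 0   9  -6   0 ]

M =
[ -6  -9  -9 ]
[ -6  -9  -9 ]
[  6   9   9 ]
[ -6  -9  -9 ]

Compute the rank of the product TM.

First compute TM:
[[102, 153, 153],
 [-36, -54, -54],
 [-90, -135, -135]]
Now row reduce the product.
R2 ← R2 + (6/17)·R1: [0, 0, 0]
R3 ← R3 + (15/17)·R1: [0, 0, 0]
1 nonzero row, so rank(TM) = 1.

1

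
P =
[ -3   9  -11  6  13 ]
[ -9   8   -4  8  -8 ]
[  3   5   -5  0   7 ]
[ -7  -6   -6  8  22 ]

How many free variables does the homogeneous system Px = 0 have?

1

Row reduce to echelon form.
R2 ← R2 − (3)·R1: [0, -19, 29, -10, -47]
R3 ← R3 + R1: [0, 14, -16, 6, 20]
R4 ← R4 − (7/3)·R1: [0, -27, 59/3, -6, -25/3]
R3 ← R3 + (14/19)·R2: [0, 0, 102/19, -26/19, -278/19]
R4 ← R4 − (27/19)·R2: [0, 0, -1228/57, 156/19, 3332/57]
R4 ← R4 + (614/153)·R3: [0, 0, 0, 416/153, -40/153]
4 nonzero rows, so rank(P) = 4.
P has 5 columns; by rank–nullity, nullity = 5 − 4 = 1.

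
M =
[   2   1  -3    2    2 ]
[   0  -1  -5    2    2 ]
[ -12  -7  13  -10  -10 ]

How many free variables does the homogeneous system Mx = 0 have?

Row reduce to echelon form.
R3 ← R3 + (6)·R1: [0, -1, -5, 2, 2]
R3 ← R3 − R2: [0, 0, 0, 0, 0]
2 nonzero rows, so rank(M) = 2.
M has 5 columns; by rank–nullity, nullity = 5 − 2 = 3.

3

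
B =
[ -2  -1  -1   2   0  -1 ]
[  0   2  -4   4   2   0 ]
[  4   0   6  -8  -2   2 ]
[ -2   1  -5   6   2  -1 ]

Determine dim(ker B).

Row reduce to echelon form.
R3 ← R3 + (2)·R1: [0, -2, 4, -4, -2, 0]
R4 ← R4 − R1: [0, 2, -4, 4, 2, 0]
R3 ← R3 + R2: [0, 0, 0, 0, 0, 0]
R4 ← R4 − R2: [0, 0, 0, 0, 0, 0]
2 nonzero rows, so rank(B) = 2.
B has 6 columns; by rank–nullity, nullity = 6 − 2 = 4.

4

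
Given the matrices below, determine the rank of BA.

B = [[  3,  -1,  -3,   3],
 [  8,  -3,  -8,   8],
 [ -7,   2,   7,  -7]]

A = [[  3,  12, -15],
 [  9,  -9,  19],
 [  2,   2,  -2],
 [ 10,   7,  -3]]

First compute BA:
[[ 24,  60, -67],
 [ 61, 163, -185],
 [-59, -137, 150]]
Now row reduce the product.
R2 ← R2 − (61/24)·R1: [0, 21/2, -353/24]
R3 ← R3 + (59/24)·R1: [0, 21/2, -353/24]
R3 ← R3 − R2: [0, 0, 0]
2 nonzero rows, so rank(BA) = 2.

2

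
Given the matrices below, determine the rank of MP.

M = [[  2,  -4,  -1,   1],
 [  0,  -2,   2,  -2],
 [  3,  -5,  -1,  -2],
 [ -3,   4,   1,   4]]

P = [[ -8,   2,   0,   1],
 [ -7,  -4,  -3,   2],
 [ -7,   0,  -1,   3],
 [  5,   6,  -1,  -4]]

First compute MP:
[[ 24,  26,  12, -13],
 [-10,  -4,   6,  10],
 [  8,  14,  18,  -2],
 [  9,   2, -17,  -8]]
Now row reduce the product.
R2 ← R2 + (5/12)·R1: [0, 41/6, 11, 55/12]
R3 ← R3 − (1/3)·R1: [0, 16/3, 14, 7/3]
R4 ← R4 − (3/8)·R1: [0, -31/4, -43/2, -25/8]
R3 ← R3 − (32/41)·R2: [0, 0, 222/41, -51/41]
R4 ← R4 + (93/82)·R2: [0, 0, -370/41, 85/41]
R4 ← R4 + (5/3)·R3: [0, 0, 0, 0]
3 nonzero rows, so rank(MP) = 3.

3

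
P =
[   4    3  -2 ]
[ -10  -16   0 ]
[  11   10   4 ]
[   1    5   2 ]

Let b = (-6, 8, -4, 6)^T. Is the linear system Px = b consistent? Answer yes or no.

no

Row reduce the augmented matrix [P | b].
R2 ← R2 + (5/2)·R1: [0, -17/2, -5, -7]
R3 ← R3 − (11/4)·R1: [0, 7/4, 19/2, 25/2]
R4 ← R4 − (1/4)·R1: [0, 17/4, 5/2, 15/2]
R3 ← R3 + (7/34)·R2: [0, 0, 144/17, 188/17]
R4 ← R4 + (1/2)·R2: [0, 0, 0, 4]
The echelon form has 4 nonzero rows; the last pivot sits in the augmented column, so rank(P) = 3 but rank([P|b]) = 4.
Since the ranks differ, the system is inconsistent.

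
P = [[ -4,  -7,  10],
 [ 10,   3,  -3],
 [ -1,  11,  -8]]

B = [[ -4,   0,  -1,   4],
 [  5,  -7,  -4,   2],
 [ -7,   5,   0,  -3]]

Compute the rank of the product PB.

3

First compute PB:
[[-89,  99,  32, -60],
 [ -4, -36, -22,  55],
 [115, -117, -43,  42]]
Now row reduce the product.
R2 ← R2 − (4/89)·R1: [0, -3600/89, -2086/89, 5135/89]
R3 ← R3 + (115/89)·R1: [0, 972/89, -147/89, -3162/89]
R3 ← R3 + (27/100)·R2: [0, 0, -399/50, -399/20]
3 nonzero rows, so rank(PB) = 3.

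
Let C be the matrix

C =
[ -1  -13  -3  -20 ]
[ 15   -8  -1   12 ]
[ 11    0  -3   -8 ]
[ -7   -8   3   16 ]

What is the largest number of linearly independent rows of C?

Row reduce to echelon form.
R2 ← R2 + (15)·R1: [0, -203, -46, -288]
R3 ← R3 + (11)·R1: [0, -143, -36, -228]
R4 ← R4 − (7)·R1: [0, 83, 24, 156]
R3 ← R3 − (143/203)·R2: [0, 0, -730/203, -5100/203]
R4 ← R4 + (83/203)·R2: [0, 0, 1054/203, 7764/203]
R4 ← R4 + (527/365)·R3: [0, 0, 0, 144/73]
Echelon form has 4 nonzero rows, so rank(C) = 4.
The rank gives the maximum number of linearly independent rows: 4.

4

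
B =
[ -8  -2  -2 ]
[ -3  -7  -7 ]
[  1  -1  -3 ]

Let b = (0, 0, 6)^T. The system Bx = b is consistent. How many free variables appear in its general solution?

Row reduce the augmented matrix [B | b].
R2 ← R2 − (3/8)·R1: [0, -25/4, -25/4, 0]
R3 ← R3 + (1/8)·R1: [0, -5/4, -13/4, 6]
R3 ← R3 − (1/5)·R2: [0, 0, -2, 6]
The echelon form has 3 nonzero rows, and every pivot lies in the first 3 columns, so rank(B) = rank([B|b]) = 3.
The system is consistent.
Free variables = (unknowns) − (rank) = 3 − 3 = 0.

0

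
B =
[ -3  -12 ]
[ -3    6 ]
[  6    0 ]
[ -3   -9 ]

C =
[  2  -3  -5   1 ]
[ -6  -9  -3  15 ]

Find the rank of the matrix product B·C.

2

First compute BC:
[[ 66, 117,  51, -183],
 [-42, -45,  -3,  87],
 [ 12, -18, -30,   6],
 [ 48,  90,  42, -138]]
Now row reduce the product.
R2 ← R2 + (7/11)·R1: [0, 324/11, 324/11, -324/11]
R3 ← R3 − (2/11)·R1: [0, -432/11, -432/11, 432/11]
R4 ← R4 − (8/11)·R1: [0, 54/11, 54/11, -54/11]
R3 ← R3 + (4/3)·R2: [0, 0, 0, 0]
R4 ← R4 − (1/6)·R2: [0, 0, 0, 0]
2 nonzero rows, so rank(BC) = 2.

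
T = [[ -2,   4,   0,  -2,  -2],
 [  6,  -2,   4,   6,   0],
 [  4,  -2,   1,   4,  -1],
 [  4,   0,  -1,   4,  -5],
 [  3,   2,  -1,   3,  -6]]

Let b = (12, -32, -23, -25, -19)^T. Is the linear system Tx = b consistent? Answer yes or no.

Row reduce the augmented matrix [T | b].
R2 ← R2 + (3)·R1: [0, 10, 4, 0, -6, 4]
R3 ← R3 + (2)·R1: [0, 6, 1, 0, -5, 1]
R4 ← R4 + (2)·R1: [0, 8, -1, 0, -9, -1]
R5 ← R5 + (3/2)·R1: [0, 8, -1, 0, -9, -1]
R3 ← R3 − (3/5)·R2: [0, 0, -7/5, 0, -7/5, -7/5]
R4 ← R4 − (4/5)·R2: [0, 0, -21/5, 0, -21/5, -21/5]
R5 ← R5 − (4/5)·R2: [0, 0, -21/5, 0, -21/5, -21/5]
R4 ← R4 − (3)·R3: [0, 0, 0, 0, 0, 0]
R5 ← R5 − (3)·R3: [0, 0, 0, 0, 0, 0]
The echelon form has 3 nonzero rows, and every pivot lies in the first 5 columns, so rank(T) = rank([T|b]) = 3.
The system is consistent.

yes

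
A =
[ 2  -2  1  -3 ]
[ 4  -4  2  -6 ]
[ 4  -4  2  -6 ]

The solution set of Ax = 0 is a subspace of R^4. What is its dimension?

3

Row reduce to echelon form.
R2 ← R2 − (2)·R1: [0, 0, 0, 0]
R3 ← R3 − (2)·R1: [0, 0, 0, 0]
1 nonzero row, so rank(A) = 1.
A has 4 columns; by rank–nullity, nullity = 4 − 1 = 3.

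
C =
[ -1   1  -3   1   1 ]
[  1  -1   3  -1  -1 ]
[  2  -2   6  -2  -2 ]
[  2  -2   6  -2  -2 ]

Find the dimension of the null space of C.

Row reduce to echelon form.
R2 ← R2 + R1: [0, 0, 0, 0, 0]
R3 ← R3 + (2)·R1: [0, 0, 0, 0, 0]
R4 ← R4 + (2)·R1: [0, 0, 0, 0, 0]
1 nonzero row, so rank(C) = 1.
C has 5 columns; by rank–nullity, nullity = 5 − 1 = 4.

4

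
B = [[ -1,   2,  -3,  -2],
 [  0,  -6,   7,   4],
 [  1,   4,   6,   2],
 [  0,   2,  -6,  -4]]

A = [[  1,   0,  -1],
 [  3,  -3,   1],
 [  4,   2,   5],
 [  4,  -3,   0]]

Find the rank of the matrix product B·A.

3

First compute BA:
[[-15,  -6, -12],
 [ 26,  20,  29],
 [ 45,  -6,  33],
 [-34,  -6, -28]]
Now row reduce the product.
R2 ← R2 + (26/15)·R1: [0, 48/5, 41/5]
R3 ← R3 + (3)·R1: [0, -24, -3]
R4 ← R4 − (34/15)·R1: [0, 38/5, -4/5]
R3 ← R3 + (5/2)·R2: [0, 0, 35/2]
R4 ← R4 − (19/24)·R2: [0, 0, -175/24]
R4 ← R4 + (5/12)·R3: [0, 0, 0]
3 nonzero rows, so rank(BA) = 3.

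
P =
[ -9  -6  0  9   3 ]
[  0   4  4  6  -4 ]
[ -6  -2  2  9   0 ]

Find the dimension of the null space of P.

3

Row reduce to echelon form.
R3 ← R3 − (2/3)·R1: [0, 2, 2, 3, -2]
R3 ← R3 − (1/2)·R2: [0, 0, 0, 0, 0]
2 nonzero rows, so rank(P) = 2.
P has 5 columns; by rank–nullity, nullity = 5 − 2 = 3.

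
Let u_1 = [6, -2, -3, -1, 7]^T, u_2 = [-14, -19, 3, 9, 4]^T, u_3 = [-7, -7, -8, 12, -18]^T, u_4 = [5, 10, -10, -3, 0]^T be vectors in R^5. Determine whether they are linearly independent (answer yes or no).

yes

Form the matrix with these vectors as rows and row reduce.
R2 ← R2 + (7/3)·R1: [0, -71/3, -4, 20/3, 61/3]
R3 ← R3 + (7/6)·R1: [0, -28/3, -23/2, 65/6, -59/6]
R4 ← R4 − (5/6)·R1: [0, 35/3, -15/2, -13/6, -35/6]
R3 ← R3 − (28/71)·R2: [0, 0, -1409/142, 1165/142, -2535/142]
R4 ← R4 + (35/71)·R2: [0, 0, -1345/142, 159/142, 595/142]
R4 ← R4 − (1345/1409)·R3: [0, 0, 0, -9457/1409, 29915/1409]
4 nonzero rows, so the 4 vectors span a space of dimension 4.
Since 4 = 4, the vectors are linearly independent.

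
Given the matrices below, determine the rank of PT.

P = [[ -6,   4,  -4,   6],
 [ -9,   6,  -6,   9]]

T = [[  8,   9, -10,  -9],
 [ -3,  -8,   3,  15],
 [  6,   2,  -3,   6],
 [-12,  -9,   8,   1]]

First compute PT:
[[-156, -148, 132,  96],
 [-234, -222, 198, 144]]
Now row reduce the product.
R2 ← R2 − (3/2)·R1: [0, 0, 0, 0]
1 nonzero row, so rank(PT) = 1.

1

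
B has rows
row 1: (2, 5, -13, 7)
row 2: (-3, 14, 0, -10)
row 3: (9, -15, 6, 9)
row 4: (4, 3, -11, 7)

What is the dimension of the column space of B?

4

Row reduce to echelon form.
R2 ← R2 + (3/2)·R1: [0, 43/2, -39/2, 1/2]
R3 ← R3 − (9/2)·R1: [0, -75/2, 129/2, -45/2]
R4 ← R4 − (2)·R1: [0, -7, 15, -7]
R3 ← R3 + (75/43)·R2: [0, 0, 1311/43, -930/43]
R4 ← R4 + (14/43)·R2: [0, 0, 372/43, -294/43]
R4 ← R4 − (124/437)·R3: [0, 0, 0, -306/437]
Echelon form has 4 nonzero rows, so rank(B) = 4.
The column space has dimension equal to the rank: 4.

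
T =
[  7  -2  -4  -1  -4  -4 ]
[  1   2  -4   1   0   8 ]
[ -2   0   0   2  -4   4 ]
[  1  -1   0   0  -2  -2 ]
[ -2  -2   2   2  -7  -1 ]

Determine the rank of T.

Row reduce to echelon form.
R2 ← R2 − (1/7)·R1: [0, 16/7, -24/7, 8/7, 4/7, 60/7]
R3 ← R3 + (2/7)·R1: [0, -4/7, -8/7, 12/7, -36/7, 20/7]
R4 ← R4 − (1/7)·R1: [0, -5/7, 4/7, 1/7, -10/7, -10/7]
R5 ← R5 + (2/7)·R1: [0, -18/7, 6/7, 12/7, -57/7, -15/7]
R3 ← R3 + (1/4)·R2: [0, 0, -2, 2, -5, 5]
R4 ← R4 + (5/16)·R2: [0, 0, -1/2, 1/2, -5/4, 5/4]
R5 ← R5 + (9/8)·R2: [0, 0, -3, 3, -15/2, 15/2]
R4 ← R4 − (1/4)·R3: [0, 0, 0, 0, 0, 0]
R5 ← R5 − (3/2)·R3: [0, 0, 0, 0, 0, 0]
Echelon form has 3 nonzero rows, so rank(T) = 3.

3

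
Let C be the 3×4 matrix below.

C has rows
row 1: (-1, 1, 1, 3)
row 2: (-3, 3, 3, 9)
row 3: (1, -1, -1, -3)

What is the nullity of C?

3

Row reduce to echelon form.
R2 ← R2 − (3)·R1: [0, 0, 0, 0]
R3 ← R3 + R1: [0, 0, 0, 0]
1 nonzero row, so rank(C) = 1.
C has 4 columns; by rank–nullity, nullity = 4 − 1 = 3.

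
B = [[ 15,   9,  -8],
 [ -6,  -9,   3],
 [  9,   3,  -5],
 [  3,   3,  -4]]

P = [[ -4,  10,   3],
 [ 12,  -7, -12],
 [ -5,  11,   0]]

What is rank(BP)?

3

First compute BP:
[[ 88,  -1, -63],
 [-99,  36,  90],
 [ 25,  14,  -9],
 [ 44, -35, -27]]
Now row reduce the product.
R2 ← R2 + (9/8)·R1: [0, 279/8, 153/8]
R3 ← R3 − (25/88)·R1: [0, 1257/88, 783/88]
R4 ← R4 − (1/2)·R1: [0, -69/2, 9/2]
R3 ← R3 − (419/1023)·R2: [0, 0, 33/31]
R4 ← R4 + (92/93)·R2: [0, 0, 726/31]
R4 ← R4 − (22)·R3: [0, 0, 0]
3 nonzero rows, so rank(BP) = 3.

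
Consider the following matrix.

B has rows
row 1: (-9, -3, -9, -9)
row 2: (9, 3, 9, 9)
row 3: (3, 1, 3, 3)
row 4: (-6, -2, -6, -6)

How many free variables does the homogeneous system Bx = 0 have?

Row reduce to echelon form.
R2 ← R2 + R1: [0, 0, 0, 0]
R3 ← R3 + (1/3)·R1: [0, 0, 0, 0]
R4 ← R4 − (2/3)·R1: [0, 0, 0, 0]
1 nonzero row, so rank(B) = 1.
B has 4 columns; by rank–nullity, nullity = 4 − 1 = 3.

3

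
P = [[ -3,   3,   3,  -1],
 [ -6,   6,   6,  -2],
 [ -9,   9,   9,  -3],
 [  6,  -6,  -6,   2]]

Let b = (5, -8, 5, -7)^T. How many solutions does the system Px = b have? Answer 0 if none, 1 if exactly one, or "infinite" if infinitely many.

Row reduce the augmented matrix [P | b].
R2 ← R2 − (2)·R1: [0, 0, 0, 0, -18]
R3 ← R3 − (3)·R1: [0, 0, 0, 0, -10]
R4 ← R4 + (2)·R1: [0, 0, 0, 0, 3]
R3 ← R3 − (5/9)·R2: [0, 0, 0, 0, 0]
R4 ← R4 + (1/6)·R2: [0, 0, 0, 0, 0]
The echelon form has 2 nonzero rows; the last pivot sits in the augmented column, so rank(P) = 1 but rank([P|b]) = 2.
Since the ranks differ, the system is inconsistent.
It has no solutions.

0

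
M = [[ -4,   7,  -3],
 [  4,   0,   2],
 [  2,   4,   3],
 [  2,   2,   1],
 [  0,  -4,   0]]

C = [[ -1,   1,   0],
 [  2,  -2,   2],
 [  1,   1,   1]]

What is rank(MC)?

First compute MC:
[[ 15, -21,  11],
 [ -2,   6,   2],
 [  9,  -3,  11],
 [  3,  -1,   5],
 [ -8,   8,  -8]]
Now row reduce the product.
R2 ← R2 + (2/15)·R1: [0, 16/5, 52/15]
R3 ← R3 − (3/5)·R1: [0, 48/5, 22/5]
R4 ← R4 − (1/5)·R1: [0, 16/5, 14/5]
R5 ← R5 + (8/15)·R1: [0, -16/5, -32/15]
R3 ← R3 − (3)·R2: [0, 0, -6]
R4 ← R4 − R2: [0, 0, -2/3]
R5 ← R5 + R2: [0, 0, 4/3]
R4 ← R4 − (1/9)·R3: [0, 0, 0]
R5 ← R5 + (2/9)·R3: [0, 0, 0]
3 nonzero rows, so rank(MC) = 3.

3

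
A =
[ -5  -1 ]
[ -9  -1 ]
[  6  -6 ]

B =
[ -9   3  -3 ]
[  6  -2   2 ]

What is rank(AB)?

1

First compute AB:
[[ 39, -13,  13],
 [ 75, -25,  25],
 [-90,  30, -30]]
Now row reduce the product.
R2 ← R2 − (25/13)·R1: [0, 0, 0]
R3 ← R3 + (30/13)·R1: [0, 0, 0]
1 nonzero row, so rank(AB) = 1.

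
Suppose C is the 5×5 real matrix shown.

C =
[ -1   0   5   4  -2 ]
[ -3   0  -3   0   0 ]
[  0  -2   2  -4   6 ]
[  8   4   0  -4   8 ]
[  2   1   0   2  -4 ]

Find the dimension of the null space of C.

1

Row reduce to echelon form.
R2 ← R2 − (3)·R1: [0, 0, -18, -12, 6]
R4 ← R4 + (8)·R1: [0, 4, 40, 28, -8]
R5 ← R5 + (2)·R1: [0, 1, 10, 10, -8]
Swap R2 ↔ R3
R4 ← R4 + (2)·R2: [0, 0, 44, 20, 4]
R5 ← R5 + (1/2)·R2: [0, 0, 11, 8, -5]
R4 ← R4 + (22/9)·R3: [0, 0, 0, -28/3, 56/3]
R5 ← R5 + (11/18)·R3: [0, 0, 0, 2/3, -4/3]
R5 ← R5 + (1/14)·R4: [0, 0, 0, 0, 0]
4 nonzero rows, so rank(C) = 4.
C has 5 columns; by rank–nullity, nullity = 5 − 4 = 1.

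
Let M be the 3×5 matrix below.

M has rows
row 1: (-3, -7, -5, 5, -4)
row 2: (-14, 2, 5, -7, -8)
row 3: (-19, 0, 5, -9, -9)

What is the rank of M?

3

Row reduce to echelon form.
R2 ← R2 − (14/3)·R1: [0, 104/3, 85/3, -91/3, 32/3]
R3 ← R3 − (19/3)·R1: [0, 133/3, 110/3, -122/3, 49/3]
R3 ← R3 − (133/104)·R2: [0, 0, 45/104, -15/8, 35/13]
Echelon form has 3 nonzero rows, so rank(M) = 3.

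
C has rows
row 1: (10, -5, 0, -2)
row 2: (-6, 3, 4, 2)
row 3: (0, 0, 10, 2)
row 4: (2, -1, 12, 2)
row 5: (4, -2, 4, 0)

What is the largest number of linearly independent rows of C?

2

Row reduce to echelon form.
R2 ← R2 + (3/5)·R1: [0, 0, 4, 4/5]
R4 ← R4 − (1/5)·R1: [0, 0, 12, 12/5]
R5 ← R5 − (2/5)·R1: [0, 0, 4, 4/5]
R3 ← R3 − (5/2)·R2: [0, 0, 0, 0]
R4 ← R4 − (3)·R2: [0, 0, 0, 0]
R5 ← R5 − R2: [0, 0, 0, 0]
Echelon form has 2 nonzero rows, so rank(C) = 2.
The rank gives the maximum number of linearly independent rows: 2.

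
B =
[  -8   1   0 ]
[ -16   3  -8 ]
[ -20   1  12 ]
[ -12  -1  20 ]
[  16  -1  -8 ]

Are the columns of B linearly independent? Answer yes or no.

Row reduce B to echelon form.
R2 ← R2 − (2)·R1: [0, 1, -8]
R3 ← R3 − (5/2)·R1: [0, -3/2, 12]
R4 ← R4 − (3/2)·R1: [0, -5/2, 20]
R5 ← R5 + (2)·R1: [0, 1, -8]
R3 ← R3 + (3/2)·R2: [0, 0, 0]
R4 ← R4 + (5/2)·R2: [0, 0, 0]
R5 ← R5 − R2: [0, 0, 0]
2 pivots among 3 columns.
Only 2 < 3 pivot columns, so the columns are linearly dependent.

no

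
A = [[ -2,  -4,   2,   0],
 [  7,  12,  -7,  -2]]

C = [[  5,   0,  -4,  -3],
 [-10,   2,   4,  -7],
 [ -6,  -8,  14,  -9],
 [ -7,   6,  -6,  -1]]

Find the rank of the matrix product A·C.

2

First compute AC:
[[ 18, -24,  20,  16],
 [-29,  68, -66, -40]]
Now row reduce the product.
R2 ← R2 + (29/18)·R1: [0, 88/3, -304/9, -128/9]
2 nonzero rows, so rank(AC) = 2.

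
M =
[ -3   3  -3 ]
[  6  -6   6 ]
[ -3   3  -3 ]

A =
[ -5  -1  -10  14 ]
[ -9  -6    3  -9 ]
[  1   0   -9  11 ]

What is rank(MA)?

First compute MA:
[[-15, -15,  66, -102],
 [ 30,  30, -132, 204],
 [-15, -15,  66, -102]]
Now row reduce the product.
R2 ← R2 + (2)·R1: [0, 0, 0, 0]
R3 ← R3 − R1: [0, 0, 0, 0]
1 nonzero row, so rank(MA) = 1.

1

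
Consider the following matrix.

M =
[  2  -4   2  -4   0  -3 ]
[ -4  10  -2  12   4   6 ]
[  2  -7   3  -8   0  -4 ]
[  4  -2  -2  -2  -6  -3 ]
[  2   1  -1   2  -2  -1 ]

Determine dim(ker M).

3

Row reduce to echelon form.
R2 ← R2 + (2)·R1: [0, 2, 2, 4, 4, 0]
R3 ← R3 − R1: [0, -3, 1, -4, 0, -1]
R4 ← R4 − (2)·R1: [0, 6, -6, 6, -6, 3]
R5 ← R5 − R1: [0, 5, -3, 6, -2, 2]
R3 ← R3 + (3/2)·R2: [0, 0, 4, 2, 6, -1]
R4 ← R4 − (3)·R2: [0, 0, -12, -6, -18, 3]
R5 ← R5 − (5/2)·R2: [0, 0, -8, -4, -12, 2]
R4 ← R4 + (3)·R3: [0, 0, 0, 0, 0, 0]
R5 ← R5 + (2)·R3: [0, 0, 0, 0, 0, 0]
3 nonzero rows, so rank(M) = 3.
M has 6 columns; by rank–nullity, nullity = 6 − 3 = 3.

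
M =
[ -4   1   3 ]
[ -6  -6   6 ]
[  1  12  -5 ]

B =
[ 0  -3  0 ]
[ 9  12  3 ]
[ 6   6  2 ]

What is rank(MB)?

2

First compute MB:
[[ 27,  42,   9],
 [-18, -18,  -6],
 [ 78, 111,  26]]
Now row reduce the product.
R2 ← R2 + (2/3)·R1: [0, 10, 0]
R3 ← R3 − (26/9)·R1: [0, -31/3, 0]
R3 ← R3 + (31/30)·R2: [0, 0, 0]
2 nonzero rows, so rank(MB) = 2.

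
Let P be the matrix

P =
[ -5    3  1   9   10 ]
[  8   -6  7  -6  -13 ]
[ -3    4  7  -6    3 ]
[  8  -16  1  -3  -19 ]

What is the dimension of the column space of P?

4

Row reduce to echelon form.
R2 ← R2 + (8/5)·R1: [0, -6/5, 43/5, 42/5, 3]
R3 ← R3 − (3/5)·R1: [0, 11/5, 32/5, -57/5, -3]
R4 ← R4 + (8/5)·R1: [0, -56/5, 13/5, 57/5, -3]
R3 ← R3 + (11/6)·R2: [0, 0, 133/6, 4, 5/2]
R4 ← R4 − (28/3)·R2: [0, 0, -233/3, -67, -31]
R4 ← R4 + (466/133)·R3: [0, 0, 0, -7047/133, -2958/133]
Echelon form has 4 nonzero rows, so rank(P) = 4.
The column space has dimension equal to the rank: 4.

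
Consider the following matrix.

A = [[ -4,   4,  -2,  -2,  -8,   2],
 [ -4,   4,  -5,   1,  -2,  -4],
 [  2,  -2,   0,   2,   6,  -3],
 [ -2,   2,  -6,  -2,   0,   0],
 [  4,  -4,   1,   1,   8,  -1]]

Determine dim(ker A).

3

Row reduce to echelon form.
R2 ← R2 − R1: [0, 0, -3, 3, 6, -6]
R3 ← R3 + (1/2)·R1: [0, 0, -1, 1, 2, -2]
R4 ← R4 − (1/2)·R1: [0, 0, -5, -1, 4, -1]
R5 ← R5 + R1: [0, 0, -1, -1, 0, 1]
R3 ← R3 − (1/3)·R2: [0, 0, 0, 0, 0, 0]
R4 ← R4 − (5/3)·R2: [0, 0, 0, -6, -6, 9]
R5 ← R5 − (1/3)·R2: [0, 0, 0, -2, -2, 3]
Swap R3 ↔ R4
R5 ← R5 − (1/3)·R3: [0, 0, 0, 0, 0, 0]
3 nonzero rows, so rank(A) = 3.
A has 6 columns; by rank–nullity, nullity = 6 − 3 = 3.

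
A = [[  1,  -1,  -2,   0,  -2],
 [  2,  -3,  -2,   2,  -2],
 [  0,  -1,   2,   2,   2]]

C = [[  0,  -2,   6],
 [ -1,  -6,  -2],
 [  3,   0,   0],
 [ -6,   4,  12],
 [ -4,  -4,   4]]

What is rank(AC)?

2

First compute AC:
[[  3,  12,   0],
 [ -7,  30,  34],
 [-13,   6,  34]]
Now row reduce the product.
R2 ← R2 + (7/3)·R1: [0, 58, 34]
R3 ← R3 + (13/3)·R1: [0, 58, 34]
R3 ← R3 − R2: [0, 0, 0]
2 nonzero rows, so rank(AC) = 2.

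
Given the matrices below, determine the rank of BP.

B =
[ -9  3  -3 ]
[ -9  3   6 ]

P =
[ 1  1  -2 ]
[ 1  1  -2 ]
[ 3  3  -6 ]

1

First compute BP:
[[-15, -15,  30],
 [ 12,  12, -24]]
Now row reduce the product.
R2 ← R2 + (4/5)·R1: [0, 0, 0]
1 nonzero row, so rank(BP) = 1.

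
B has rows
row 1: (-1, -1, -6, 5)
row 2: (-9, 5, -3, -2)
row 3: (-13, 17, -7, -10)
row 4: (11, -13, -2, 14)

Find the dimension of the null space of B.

Row reduce to echelon form.
R2 ← R2 − (9)·R1: [0, 14, 51, -47]
R3 ← R3 − (13)·R1: [0, 30, 71, -75]
R4 ← R4 + (11)·R1: [0, -24, -68, 69]
R3 ← R3 − (15/7)·R2: [0, 0, -268/7, 180/7]
R4 ← R4 + (12/7)·R2: [0, 0, 136/7, -81/7]
R4 ← R4 + (34/67)·R3: [0, 0, 0, 99/67]
4 nonzero rows, so rank(B) = 4.
B has 4 columns; by rank–nullity, nullity = 4 − 4 = 0.

0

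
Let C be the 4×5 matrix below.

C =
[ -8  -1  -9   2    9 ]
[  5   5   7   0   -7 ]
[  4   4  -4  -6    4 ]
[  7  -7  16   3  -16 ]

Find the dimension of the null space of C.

1

Row reduce to echelon form.
R2 ← R2 + (5/8)·R1: [0, 35/8, 11/8, 5/4, -11/8]
R3 ← R3 + (1/2)·R1: [0, 7/2, -17/2, -5, 17/2]
R4 ← R4 + (7/8)·R1: [0, -63/8, 65/8, 19/4, -65/8]
R3 ← R3 − (4/5)·R2: [0, 0, -48/5, -6, 48/5]
R4 ← R4 + (9/5)·R2: [0, 0, 53/5, 7, -53/5]
R4 ← R4 + (53/48)·R3: [0, 0, 0, 3/8, 0]
4 nonzero rows, so rank(C) = 4.
C has 5 columns; by rank–nullity, nullity = 5 − 4 = 1.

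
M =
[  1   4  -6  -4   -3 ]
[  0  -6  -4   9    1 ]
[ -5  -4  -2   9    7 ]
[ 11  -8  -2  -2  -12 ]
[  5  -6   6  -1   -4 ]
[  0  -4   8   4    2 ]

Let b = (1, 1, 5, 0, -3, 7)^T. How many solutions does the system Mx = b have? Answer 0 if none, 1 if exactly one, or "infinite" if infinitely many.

Row reduce the augmented matrix [M | b].
R3 ← R3 + (5)·R1: [0, 16, -32, -11, -8, 10]
R4 ← R4 − (11)·R1: [0, -52, 64, 42, 21, -11]
R5 ← R5 − (5)·R1: [0, -26, 36, 19, 11, -8]
R3 ← R3 + (8/3)·R2: [0, 0, -128/3, 13, -16/3, 38/3]
R4 ← R4 − (26/3)·R2: [0, 0, 296/3, -36, 37/3, -59/3]
R5 ← R5 − (13/3)·R2: [0, 0, 160/3, -20, 20/3, -37/3]
R6 ← R6 − (2/3)·R2: [0, 0, 32/3, -2, 4/3, 19/3]
R4 ← R4 + (37/16)·R3: [0, 0, 0, -95/16, 0, 77/8]
R5 ← R5 + (5/4)·R3: [0, 0, 0, -15/4, 0, 7/2]
R6 ← R6 + (1/4)·R3: [0, 0, 0, 5/4, 0, 19/2]
R5 ← R5 − (12/19)·R4: [0, 0, 0, 0, 0, -49/19]
R6 ← R6 + (4/19)·R4: [0, 0, 0, 0, 0, 219/19]
R6 ← R6 + (219/49)·R5: [0, 0, 0, 0, 0, 0]
The echelon form has 5 nonzero rows; the last pivot sits in the augmented column, so rank(M) = 4 but rank([M|b]) = 5.
Since the ranks differ, the system is inconsistent.
It has no solutions.

0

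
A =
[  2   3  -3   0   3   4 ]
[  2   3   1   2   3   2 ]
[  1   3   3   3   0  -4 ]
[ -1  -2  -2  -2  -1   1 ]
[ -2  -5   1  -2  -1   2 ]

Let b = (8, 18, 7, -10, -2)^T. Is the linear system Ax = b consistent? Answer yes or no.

yes

Row reduce the augmented matrix [A | b].
R2 ← R2 − R1: [0, 0, 4, 2, 0, -2, 10]
R3 ← R3 − (1/2)·R1: [0, 3/2, 9/2, 3, -3/2, -6, 3]
R4 ← R4 + (1/2)·R1: [0, -1/2, -7/2, -2, 1/2, 3, -6]
R5 ← R5 + R1: [0, -2, -2, -2, 2, 6, 6]
Swap R2 ↔ R3
R4 ← R4 + (1/3)·R2: [0, 0, -2, -1, 0, 1, -5]
R5 ← R5 + (4/3)·R2: [0, 0, 4, 2, 0, -2, 10]
R4 ← R4 + (1/2)·R3: [0, 0, 0, 0, 0, 0, 0]
R5 ← R5 − R3: [0, 0, 0, 0, 0, 0, 0]
The echelon form has 3 nonzero rows, and every pivot lies in the first 6 columns, so rank(A) = rank([A|b]) = 3.
The system is consistent.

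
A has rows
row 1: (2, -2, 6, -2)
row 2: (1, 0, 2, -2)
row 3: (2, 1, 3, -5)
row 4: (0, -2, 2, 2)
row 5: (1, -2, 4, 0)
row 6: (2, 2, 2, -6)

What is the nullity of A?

2

Row reduce to echelon form.
R2 ← R2 − (1/2)·R1: [0, 1, -1, -1]
R3 ← R3 − R1: [0, 3, -3, -3]
R5 ← R5 − (1/2)·R1: [0, -1, 1, 1]
R6 ← R6 − R1: [0, 4, -4, -4]
R3 ← R3 − (3)·R2: [0, 0, 0, 0]
R4 ← R4 + (2)·R2: [0, 0, 0, 0]
R5 ← R5 + R2: [0, 0, 0, 0]
R6 ← R6 − (4)·R2: [0, 0, 0, 0]
2 nonzero rows, so rank(A) = 2.
A has 4 columns; by rank–nullity, nullity = 4 − 2 = 2.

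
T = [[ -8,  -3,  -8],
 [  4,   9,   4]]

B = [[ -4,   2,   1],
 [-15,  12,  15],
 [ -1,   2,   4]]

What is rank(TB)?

1

First compute TB:
[[ 85, -68, -85],
 [-155, 124, 155]]
Now row reduce the product.
R2 ← R2 + (31/17)·R1: [0, 0, 0]
1 nonzero row, so rank(TB) = 1.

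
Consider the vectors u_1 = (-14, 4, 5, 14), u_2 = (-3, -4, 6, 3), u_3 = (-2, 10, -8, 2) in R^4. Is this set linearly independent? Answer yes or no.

Form the matrix with these vectors as rows and row reduce.
R2 ← R2 − (3/14)·R1: [0, -34/7, 69/14, 0]
R3 ← R3 − (1/7)·R1: [0, 66/7, -61/7, 0]
R3 ← R3 + (33/17)·R2: [0, 0, 29/34, 0]
3 nonzero rows, so the 3 vectors span a space of dimension 3.
Since 3 = 3, the vectors are linearly independent.

yes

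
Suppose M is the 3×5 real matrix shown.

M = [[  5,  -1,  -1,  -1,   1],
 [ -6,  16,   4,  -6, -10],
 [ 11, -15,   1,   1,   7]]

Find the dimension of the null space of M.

Row reduce to echelon form.
R2 ← R2 + (6/5)·R1: [0, 74/5, 14/5, -36/5, -44/5]
R3 ← R3 − (11/5)·R1: [0, -64/5, 16/5, 16/5, 24/5]
R3 ← R3 + (32/37)·R2: [0, 0, 208/37, -112/37, -104/37]
3 nonzero rows, so rank(M) = 3.
M has 5 columns; by rank–nullity, nullity = 5 − 3 = 2.

2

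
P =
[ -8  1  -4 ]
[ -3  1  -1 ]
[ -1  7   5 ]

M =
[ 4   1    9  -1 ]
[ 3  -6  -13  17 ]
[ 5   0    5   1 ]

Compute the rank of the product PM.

First compute PM:
[[-49, -14, -105,  21],
 [-14,  -9, -45,  19],
 [ 42, -43, -75, 125]]
Now row reduce the product.
R2 ← R2 − (2/7)·R1: [0, -5, -15, 13]
R3 ← R3 + (6/7)·R1: [0, -55, -165, 143]
R3 ← R3 − (11)·R2: [0, 0, 0, 0]
2 nonzero rows, so rank(PM) = 2.

2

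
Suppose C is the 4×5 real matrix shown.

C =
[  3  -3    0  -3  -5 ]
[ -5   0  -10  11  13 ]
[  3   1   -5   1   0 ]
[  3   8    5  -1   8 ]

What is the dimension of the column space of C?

4

Row reduce to echelon form.
R2 ← R2 + (5/3)·R1: [0, -5, -10, 6, 14/3]
R3 ← R3 − R1: [0, 4, -5, 4, 5]
R4 ← R4 − R1: [0, 11, 5, 2, 13]
R3 ← R3 + (4/5)·R2: [0, 0, -13, 44/5, 131/15]
R4 ← R4 + (11/5)·R2: [0, 0, -17, 76/5, 349/15]
R4 ← R4 − (17/13)·R3: [0, 0, 0, 48/13, 154/13]
Echelon form has 4 nonzero rows, so rank(C) = 4.
The column space has dimension equal to the rank: 4.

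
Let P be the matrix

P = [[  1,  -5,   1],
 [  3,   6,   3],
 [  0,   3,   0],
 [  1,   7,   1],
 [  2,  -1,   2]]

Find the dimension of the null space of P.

Row reduce to echelon form.
R2 ← R2 − (3)·R1: [0, 21, 0]
R4 ← R4 − R1: [0, 12, 0]
R5 ← R5 − (2)·R1: [0, 9, 0]
R3 ← R3 − (1/7)·R2: [0, 0, 0]
R4 ← R4 − (4/7)·R2: [0, 0, 0]
R5 ← R5 − (3/7)·R2: [0, 0, 0]
2 nonzero rows, so rank(P) = 2.
P has 3 columns; by rank–nullity, nullity = 3 − 2 = 1.

1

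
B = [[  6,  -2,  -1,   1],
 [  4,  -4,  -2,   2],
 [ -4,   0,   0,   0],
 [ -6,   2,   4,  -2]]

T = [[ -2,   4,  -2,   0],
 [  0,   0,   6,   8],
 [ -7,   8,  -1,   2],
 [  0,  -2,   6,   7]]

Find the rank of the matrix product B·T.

3

First compute BT:
[[ -5,  14, -17, -11],
 [  6,  -4, -18, -22],
 [  8, -16,   8,   0],
 [-16,  12,   8,  10]]
Now row reduce the product.
R2 ← R2 + (6/5)·R1: [0, 64/5, -192/5, -176/5]
R3 ← R3 + (8/5)·R1: [0, 32/5, -96/5, -88/5]
R4 ← R4 − (16/5)·R1: [0, -164/5, 312/5, 226/5]
R3 ← R3 − (1/2)·R2: [0, 0, 0, 0]
R4 ← R4 + (41/16)·R2: [0, 0, -36, -45]
Swap R3 ↔ R4
3 nonzero rows, so rank(BT) = 3.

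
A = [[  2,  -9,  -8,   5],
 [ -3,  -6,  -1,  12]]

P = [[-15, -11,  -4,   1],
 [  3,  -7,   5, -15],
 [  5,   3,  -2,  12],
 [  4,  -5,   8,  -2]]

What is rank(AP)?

First compute AP:
[[-77,  -8,   3,  31],
 [ 70,  12,  80,  51]]
Now row reduce the product.
R2 ← R2 + (10/11)·R1: [0, 52/11, 910/11, 871/11]
2 nonzero rows, so rank(AP) = 2.

2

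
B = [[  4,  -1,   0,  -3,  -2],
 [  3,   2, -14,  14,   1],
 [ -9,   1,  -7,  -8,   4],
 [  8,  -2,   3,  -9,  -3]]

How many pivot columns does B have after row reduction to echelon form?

Row reduce to echelon form.
R2 ← R2 − (3/4)·R1: [0, 11/4, -14, 65/4, 5/2]
R3 ← R3 + (9/4)·R1: [0, -5/4, -7, -59/4, -1/2]
R4 ← R4 − (2)·R1: [0, 0, 3, -3, 1]
R3 ← R3 + (5/11)·R2: [0, 0, -147/11, -81/11, 7/11]
R4 ← R4 + (11/49)·R3: [0, 0, 0, -228/49, 8/7]
Echelon form has 4 nonzero rows, so rank(B) = 4.
Each nonzero row contributes one pivot column: 4 pivot columns.

4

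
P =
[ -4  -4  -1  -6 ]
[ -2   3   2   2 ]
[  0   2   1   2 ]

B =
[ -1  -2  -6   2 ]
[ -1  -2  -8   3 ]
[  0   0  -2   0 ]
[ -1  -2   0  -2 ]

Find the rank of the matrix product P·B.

2

First compute PB:
[[ 14,  28,  58,  -8],
 [ -3,  -6, -16,   1],
 [ -4,  -8, -18,   2]]
Now row reduce the product.
R2 ← R2 + (3/14)·R1: [0, 0, -25/7, -5/7]
R3 ← R3 + (2/7)·R1: [0, 0, -10/7, -2/7]
R3 ← R3 − (2/5)·R2: [0, 0, 0, 0]
2 nonzero rows, so rank(PB) = 2.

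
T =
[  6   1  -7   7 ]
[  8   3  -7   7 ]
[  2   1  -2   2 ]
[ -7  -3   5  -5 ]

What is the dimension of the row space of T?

3

Row reduce to echelon form.
R2 ← R2 − (4/3)·R1: [0, 5/3, 7/3, -7/3]
R3 ← R3 − (1/3)·R1: [0, 2/3, 1/3, -1/3]
R4 ← R4 + (7/6)·R1: [0, -11/6, -19/6, 19/6]
R3 ← R3 − (2/5)·R2: [0, 0, -3/5, 3/5]
R4 ← R4 + (11/10)·R2: [0, 0, -3/5, 3/5]
R4 ← R4 − R3: [0, 0, 0, 0]
Echelon form has 3 nonzero rows, so rank(T) = 3.
The row space has dimension equal to the rank: 3.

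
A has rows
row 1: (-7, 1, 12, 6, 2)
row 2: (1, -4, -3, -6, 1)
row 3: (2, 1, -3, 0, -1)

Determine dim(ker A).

Row reduce to echelon form.
R2 ← R2 + (1/7)·R1: [0, -27/7, -9/7, -36/7, 9/7]
R3 ← R3 + (2/7)·R1: [0, 9/7, 3/7, 12/7, -3/7]
R3 ← R3 + (1/3)·R2: [0, 0, 0, 0, 0]
2 nonzero rows, so rank(A) = 2.
A has 5 columns; by rank–nullity, nullity = 5 − 2 = 3.

3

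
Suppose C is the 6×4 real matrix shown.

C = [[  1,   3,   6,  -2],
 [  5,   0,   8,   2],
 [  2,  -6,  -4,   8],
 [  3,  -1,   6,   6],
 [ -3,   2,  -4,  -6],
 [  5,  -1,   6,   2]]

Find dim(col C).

Row reduce to echelon form.
R2 ← R2 − (5)·R1: [0, -15, -22, 12]
R3 ← R3 − (2)·R1: [0, -12, -16, 12]
R4 ← R4 − (3)·R1: [0, -10, -12, 12]
R5 ← R5 + (3)·R1: [0, 11, 14, -12]
R6 ← R6 − (5)·R1: [0, -16, -24, 12]
R3 ← R3 − (4/5)·R2: [0, 0, 8/5, 12/5]
R4 ← R4 − (2/3)·R2: [0, 0, 8/3, 4]
R5 ← R5 + (11/15)·R2: [0, 0, -32/15, -16/5]
R6 ← R6 − (16/15)·R2: [0, 0, -8/15, -4/5]
R4 ← R4 − (5/3)·R3: [0, 0, 0, 0]
R5 ← R5 + (4/3)·R3: [0, 0, 0, 0]
R6 ← R6 + (1/3)·R3: [0, 0, 0, 0]
Echelon form has 3 nonzero rows, so rank(C) = 3.
The column space has dimension equal to the rank: 3.

3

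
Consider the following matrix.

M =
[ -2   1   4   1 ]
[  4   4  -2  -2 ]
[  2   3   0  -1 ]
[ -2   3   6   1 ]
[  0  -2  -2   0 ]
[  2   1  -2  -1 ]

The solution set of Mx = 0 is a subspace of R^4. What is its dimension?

2

Row reduce to echelon form.
R2 ← R2 + (2)·R1: [0, 6, 6, 0]
R3 ← R3 + R1: [0, 4, 4, 0]
R4 ← R4 − R1: [0, 2, 2, 0]
R6 ← R6 + R1: [0, 2, 2, 0]
R3 ← R3 − (2/3)·R2: [0, 0, 0, 0]
R4 ← R4 − (1/3)·R2: [0, 0, 0, 0]
R5 ← R5 + (1/3)·R2: [0, 0, 0, 0]
R6 ← R6 − (1/3)·R2: [0, 0, 0, 0]
2 nonzero rows, so rank(M) = 2.
M has 4 columns; by rank–nullity, nullity = 4 − 2 = 2.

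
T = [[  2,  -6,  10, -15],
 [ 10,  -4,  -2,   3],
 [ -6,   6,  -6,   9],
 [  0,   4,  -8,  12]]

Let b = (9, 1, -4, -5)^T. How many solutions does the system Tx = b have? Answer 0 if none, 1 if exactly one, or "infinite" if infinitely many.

0

Row reduce the augmented matrix [T | b].
R2 ← R2 − (5)·R1: [0, 26, -52, 78, -44]
R3 ← R3 + (3)·R1: [0, -12, 24, -36, 23]
R3 ← R3 + (6/13)·R2: [0, 0, 0, 0, 35/13]
R4 ← R4 − (2/13)·R2: [0, 0, 0, 0, 23/13]
R4 ← R4 − (23/35)·R3: [0, 0, 0, 0, 0]
The echelon form has 3 nonzero rows; the last pivot sits in the augmented column, so rank(T) = 2 but rank([T|b]) = 3.
Since the ranks differ, the system is inconsistent.
It has no solutions.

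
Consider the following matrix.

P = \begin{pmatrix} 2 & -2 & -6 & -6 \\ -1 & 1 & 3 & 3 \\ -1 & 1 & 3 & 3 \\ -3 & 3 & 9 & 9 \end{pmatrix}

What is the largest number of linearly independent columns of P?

Row reduce to echelon form.
R2 ← R2 + (1/2)·R1: [0, 0, 0, 0]
R3 ← R3 + (1/2)·R1: [0, 0, 0, 0]
R4 ← R4 + (3/2)·R1: [0, 0, 0, 0]
Echelon form has 1 nonzero row, so rank(P) = 1.
The rank gives the maximum number of linearly independent columns: 1.

1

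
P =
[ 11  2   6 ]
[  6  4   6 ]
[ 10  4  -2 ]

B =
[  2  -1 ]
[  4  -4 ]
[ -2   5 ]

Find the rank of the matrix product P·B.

2

First compute PB:
[[ 18,  11],
 [ 16,   8],
 [ 40, -36]]
Now row reduce the product.
R2 ← R2 − (8/9)·R1: [0, -16/9]
R3 ← R3 − (20/9)·R1: [0, -544/9]
R3 ← R3 − (34)·R2: [0, 0]
2 nonzero rows, so rank(PB) = 2.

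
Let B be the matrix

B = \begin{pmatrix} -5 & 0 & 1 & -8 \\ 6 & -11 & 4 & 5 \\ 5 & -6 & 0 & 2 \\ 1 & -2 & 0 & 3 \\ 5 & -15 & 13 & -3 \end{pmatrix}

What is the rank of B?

Row reduce to echelon form.
R2 ← R2 + (6/5)·R1: [0, -11, 26/5, -23/5]
R3 ← R3 + R1: [0, -6, 1, -6]
R4 ← R4 + (1/5)·R1: [0, -2, 1/5, 7/5]
R5 ← R5 + R1: [0, -15, 14, -11]
R3 ← R3 − (6/11)·R2: [0, 0, -101/55, -192/55]
R4 ← R4 − (2/11)·R2: [0, 0, -41/55, 123/55]
R5 ← R5 − (15/11)·R2: [0, 0, 76/11, -52/11]
R4 ← R4 − (41/101)·R3: [0, 0, 0, 369/101]
R5 ← R5 + (380/101)·R3: [0, 0, 0, -1804/101]
R5 ← R5 + (44/9)·R4: [0, 0, 0, 0]
Echelon form has 4 nonzero rows, so rank(B) = 4.

4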